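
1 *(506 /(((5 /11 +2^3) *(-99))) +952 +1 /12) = 3185551 /3348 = 951.48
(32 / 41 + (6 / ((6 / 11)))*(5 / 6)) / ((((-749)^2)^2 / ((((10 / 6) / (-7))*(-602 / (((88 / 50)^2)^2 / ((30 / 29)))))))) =1027548828125 / 2103832163861601081216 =0.00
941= 941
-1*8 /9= -0.89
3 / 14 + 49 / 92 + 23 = 15293 / 644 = 23.75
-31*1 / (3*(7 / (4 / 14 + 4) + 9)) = -0.97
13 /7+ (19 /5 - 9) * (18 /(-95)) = 9451 /3325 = 2.84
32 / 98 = 16 / 49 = 0.33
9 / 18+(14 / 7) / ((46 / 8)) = 39 / 46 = 0.85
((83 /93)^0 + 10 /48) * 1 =29 /24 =1.21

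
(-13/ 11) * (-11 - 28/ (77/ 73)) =5369/ 121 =44.37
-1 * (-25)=25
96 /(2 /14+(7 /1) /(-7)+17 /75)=-50400 /331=-152.27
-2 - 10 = -12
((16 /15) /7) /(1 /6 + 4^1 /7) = 32 /155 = 0.21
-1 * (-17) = 17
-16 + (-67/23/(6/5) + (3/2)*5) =-754/69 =-10.93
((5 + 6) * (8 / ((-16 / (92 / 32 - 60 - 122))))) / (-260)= -15763 / 4160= -3.79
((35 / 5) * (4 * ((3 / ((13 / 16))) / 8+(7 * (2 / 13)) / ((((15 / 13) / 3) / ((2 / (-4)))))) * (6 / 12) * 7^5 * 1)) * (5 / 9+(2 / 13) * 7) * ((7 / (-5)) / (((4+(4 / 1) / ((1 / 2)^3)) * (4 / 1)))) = 9595099493 / 2737800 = 3504.68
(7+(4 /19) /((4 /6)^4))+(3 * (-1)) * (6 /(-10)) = 3749 /380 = 9.87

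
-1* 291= -291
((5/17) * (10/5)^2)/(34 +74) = 5/459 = 0.01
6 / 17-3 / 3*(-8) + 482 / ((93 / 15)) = 45372 / 527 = 86.09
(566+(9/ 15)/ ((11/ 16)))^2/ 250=486033842/ 378125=1285.38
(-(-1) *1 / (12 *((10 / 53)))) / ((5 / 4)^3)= 424 / 1875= 0.23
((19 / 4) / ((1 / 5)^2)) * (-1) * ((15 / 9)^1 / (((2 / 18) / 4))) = -7125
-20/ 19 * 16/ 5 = -64/ 19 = -3.37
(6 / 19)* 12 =72 / 19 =3.79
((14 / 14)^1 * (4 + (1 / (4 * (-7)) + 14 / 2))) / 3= 307 / 84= 3.65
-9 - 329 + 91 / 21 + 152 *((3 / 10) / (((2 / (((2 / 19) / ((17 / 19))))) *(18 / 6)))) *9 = -83033 / 255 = -325.62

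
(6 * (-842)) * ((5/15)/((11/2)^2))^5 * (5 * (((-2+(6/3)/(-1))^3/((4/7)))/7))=137953280/2100931392681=0.00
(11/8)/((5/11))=3.02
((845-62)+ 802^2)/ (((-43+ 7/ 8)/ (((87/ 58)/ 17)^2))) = -11591766/ 97393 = -119.02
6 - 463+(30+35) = -392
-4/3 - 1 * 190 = -574/3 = -191.33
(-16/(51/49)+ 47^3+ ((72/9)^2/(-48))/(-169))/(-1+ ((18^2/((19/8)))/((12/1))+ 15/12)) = 67998568684/7610577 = 8934.75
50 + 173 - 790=-567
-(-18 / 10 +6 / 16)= 1.42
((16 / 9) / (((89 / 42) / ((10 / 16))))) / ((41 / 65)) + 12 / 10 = 111182 / 54735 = 2.03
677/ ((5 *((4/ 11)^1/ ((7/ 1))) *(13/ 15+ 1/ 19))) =2971353/ 1048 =2835.26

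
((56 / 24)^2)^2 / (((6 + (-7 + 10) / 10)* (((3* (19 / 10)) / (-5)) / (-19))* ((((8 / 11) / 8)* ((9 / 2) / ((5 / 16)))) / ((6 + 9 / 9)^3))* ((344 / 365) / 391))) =115433154615625 / 13541904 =8524145.10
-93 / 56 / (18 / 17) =-527 / 336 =-1.57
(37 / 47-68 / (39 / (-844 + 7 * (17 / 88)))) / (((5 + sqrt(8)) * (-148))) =-296399965 / 101460216 + 59279993 * sqrt(2) / 50730108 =-1.27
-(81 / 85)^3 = -531441 / 614125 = -0.87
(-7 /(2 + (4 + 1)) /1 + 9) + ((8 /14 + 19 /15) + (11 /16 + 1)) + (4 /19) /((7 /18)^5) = 35.19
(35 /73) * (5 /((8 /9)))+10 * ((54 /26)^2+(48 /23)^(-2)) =684020405 /14212224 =48.13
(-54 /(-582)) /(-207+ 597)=0.00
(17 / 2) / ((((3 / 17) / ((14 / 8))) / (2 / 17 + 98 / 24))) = 101983 / 288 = 354.11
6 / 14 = 3 / 7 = 0.43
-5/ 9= -0.56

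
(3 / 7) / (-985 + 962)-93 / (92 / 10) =-3261 / 322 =-10.13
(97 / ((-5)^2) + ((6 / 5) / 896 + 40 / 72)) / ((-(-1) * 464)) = 447239 / 46771200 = 0.01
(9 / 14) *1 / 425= 9 / 5950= 0.00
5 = 5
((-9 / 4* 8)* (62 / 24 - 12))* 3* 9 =9153 / 2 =4576.50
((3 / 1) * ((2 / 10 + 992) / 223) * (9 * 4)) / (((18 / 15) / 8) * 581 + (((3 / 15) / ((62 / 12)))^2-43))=10297845360 / 946179857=10.88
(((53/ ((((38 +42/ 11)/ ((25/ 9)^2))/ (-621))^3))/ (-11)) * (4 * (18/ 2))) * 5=62626953125/ 48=1304728190.10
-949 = -949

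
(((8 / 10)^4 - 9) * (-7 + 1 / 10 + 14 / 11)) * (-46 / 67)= -76438453 / 2303125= -33.19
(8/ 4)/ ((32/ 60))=15/ 4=3.75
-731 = -731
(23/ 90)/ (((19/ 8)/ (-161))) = -14812/ 855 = -17.32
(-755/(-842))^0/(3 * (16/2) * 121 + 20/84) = 21/60989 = 0.00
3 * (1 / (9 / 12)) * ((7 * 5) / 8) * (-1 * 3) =-105 / 2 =-52.50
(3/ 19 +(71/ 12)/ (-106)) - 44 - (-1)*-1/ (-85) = -90154457/ 2054280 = -43.89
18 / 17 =1.06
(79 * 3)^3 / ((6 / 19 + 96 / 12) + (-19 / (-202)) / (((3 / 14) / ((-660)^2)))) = 25545829707 / 366936358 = 69.62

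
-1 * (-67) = 67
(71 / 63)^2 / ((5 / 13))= 65533 / 19845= 3.30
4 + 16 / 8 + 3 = 9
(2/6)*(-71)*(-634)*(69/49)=1035322/49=21129.02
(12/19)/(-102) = -2/323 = -0.01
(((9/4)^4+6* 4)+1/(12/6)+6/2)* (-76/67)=-3857/64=-60.27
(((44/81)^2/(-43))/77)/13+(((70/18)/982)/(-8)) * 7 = -700264021/201688604208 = -0.00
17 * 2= 34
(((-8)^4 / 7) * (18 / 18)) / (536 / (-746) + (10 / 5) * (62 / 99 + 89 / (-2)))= -151252992 / 22867481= -6.61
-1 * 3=-3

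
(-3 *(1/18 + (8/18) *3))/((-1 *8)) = 0.52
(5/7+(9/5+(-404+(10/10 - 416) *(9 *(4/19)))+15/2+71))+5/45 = -13277009/11970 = -1109.19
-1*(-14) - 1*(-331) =345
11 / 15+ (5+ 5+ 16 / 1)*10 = 3911 / 15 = 260.73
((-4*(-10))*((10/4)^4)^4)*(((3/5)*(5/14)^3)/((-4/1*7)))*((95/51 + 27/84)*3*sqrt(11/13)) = -178470611572265625*sqrt(143)/3894775119872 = -547964.40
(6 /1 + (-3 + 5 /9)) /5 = 32 /45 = 0.71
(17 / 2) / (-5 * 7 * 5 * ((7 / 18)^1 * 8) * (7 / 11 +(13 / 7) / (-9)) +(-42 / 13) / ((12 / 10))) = -196911 / 5485970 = -0.04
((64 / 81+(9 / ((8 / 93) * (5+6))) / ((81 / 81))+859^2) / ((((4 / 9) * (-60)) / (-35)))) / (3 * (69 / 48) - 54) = -36817824379 / 1888920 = -19491.47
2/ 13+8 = 106/ 13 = 8.15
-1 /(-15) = 1 /15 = 0.07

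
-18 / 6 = -3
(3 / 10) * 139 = 41.70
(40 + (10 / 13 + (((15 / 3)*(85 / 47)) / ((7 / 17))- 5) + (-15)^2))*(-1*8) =-9673880 / 4277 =-2261.84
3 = 3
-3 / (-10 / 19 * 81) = 19 / 270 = 0.07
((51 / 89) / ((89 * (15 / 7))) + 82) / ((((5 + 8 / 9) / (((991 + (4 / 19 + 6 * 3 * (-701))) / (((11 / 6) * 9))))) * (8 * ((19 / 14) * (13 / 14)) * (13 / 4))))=-32450931431436 / 108360032495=-299.47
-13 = -13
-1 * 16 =-16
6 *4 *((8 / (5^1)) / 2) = 96 / 5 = 19.20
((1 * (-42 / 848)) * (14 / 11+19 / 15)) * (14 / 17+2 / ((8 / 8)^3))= -17598 / 49555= -0.36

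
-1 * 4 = -4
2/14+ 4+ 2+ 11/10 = 507/70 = 7.24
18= 18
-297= -297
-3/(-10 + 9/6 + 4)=2/3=0.67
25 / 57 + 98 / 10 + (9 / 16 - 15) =-19147 / 4560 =-4.20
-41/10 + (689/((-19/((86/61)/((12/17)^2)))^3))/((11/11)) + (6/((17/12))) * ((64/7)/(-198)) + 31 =92910011923230118541/3803272542528560640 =24.43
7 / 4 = 1.75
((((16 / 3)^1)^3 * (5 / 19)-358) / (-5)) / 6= 81587 / 7695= 10.60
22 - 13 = 9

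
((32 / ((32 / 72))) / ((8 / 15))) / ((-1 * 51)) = -45 / 17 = -2.65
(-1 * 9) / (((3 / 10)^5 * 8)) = -12500 / 27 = -462.96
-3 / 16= -0.19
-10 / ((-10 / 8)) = 8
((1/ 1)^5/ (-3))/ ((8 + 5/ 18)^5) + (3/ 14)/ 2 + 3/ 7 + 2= 2.54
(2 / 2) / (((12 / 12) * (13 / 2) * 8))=1 / 52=0.02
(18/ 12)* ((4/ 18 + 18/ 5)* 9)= 258/ 5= 51.60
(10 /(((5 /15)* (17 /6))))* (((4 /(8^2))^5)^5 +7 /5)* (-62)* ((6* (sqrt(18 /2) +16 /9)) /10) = -35485343252188825636097212828110363 /13468787627424937390902471557120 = -2634.64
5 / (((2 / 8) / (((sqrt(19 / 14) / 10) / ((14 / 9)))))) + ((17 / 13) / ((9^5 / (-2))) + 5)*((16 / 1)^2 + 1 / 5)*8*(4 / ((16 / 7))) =9*sqrt(266) / 98 + 22944466678 / 1279395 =17935.34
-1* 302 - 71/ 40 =-12151/ 40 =-303.78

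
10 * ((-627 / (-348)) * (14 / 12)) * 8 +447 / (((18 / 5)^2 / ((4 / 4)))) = 634705 / 3132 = 202.65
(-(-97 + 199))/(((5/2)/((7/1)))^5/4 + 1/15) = -3291482880/2198171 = -1497.37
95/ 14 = 6.79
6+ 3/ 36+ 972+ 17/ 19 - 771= 47419/ 228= 207.98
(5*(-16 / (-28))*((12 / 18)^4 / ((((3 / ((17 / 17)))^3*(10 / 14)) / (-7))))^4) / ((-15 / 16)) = -3454189699072 / 42893985853051875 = -0.00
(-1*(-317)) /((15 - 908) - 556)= -0.22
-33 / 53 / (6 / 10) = -55 / 53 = -1.04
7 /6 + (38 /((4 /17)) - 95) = 203 /3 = 67.67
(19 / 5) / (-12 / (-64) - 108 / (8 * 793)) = 22.29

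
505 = 505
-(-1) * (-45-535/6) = -805/6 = -134.17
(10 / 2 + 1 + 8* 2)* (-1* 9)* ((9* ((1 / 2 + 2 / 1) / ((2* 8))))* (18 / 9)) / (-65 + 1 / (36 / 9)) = 8.60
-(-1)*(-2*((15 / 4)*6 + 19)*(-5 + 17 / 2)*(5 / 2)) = -726.25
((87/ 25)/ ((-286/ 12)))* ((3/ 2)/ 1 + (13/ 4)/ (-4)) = -261/ 2600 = -0.10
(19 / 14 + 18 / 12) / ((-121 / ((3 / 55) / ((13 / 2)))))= -24 / 121121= -0.00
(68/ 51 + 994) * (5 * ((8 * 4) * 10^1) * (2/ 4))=796266.67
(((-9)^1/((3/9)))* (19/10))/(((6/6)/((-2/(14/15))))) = 1539/14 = 109.93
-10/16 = -5/8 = -0.62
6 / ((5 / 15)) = 18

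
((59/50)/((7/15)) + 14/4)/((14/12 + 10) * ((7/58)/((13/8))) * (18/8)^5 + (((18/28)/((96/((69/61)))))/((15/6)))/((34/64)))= 42235002368/335090969433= 0.13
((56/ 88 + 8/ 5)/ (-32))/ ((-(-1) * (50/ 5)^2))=-123/ 176000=-0.00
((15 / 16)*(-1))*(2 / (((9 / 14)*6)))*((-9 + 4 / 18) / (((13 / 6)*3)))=2765 / 4212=0.66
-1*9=-9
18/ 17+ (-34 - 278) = -5286/ 17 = -310.94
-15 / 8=-1.88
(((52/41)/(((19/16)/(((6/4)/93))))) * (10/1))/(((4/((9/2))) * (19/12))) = 56160/458831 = 0.12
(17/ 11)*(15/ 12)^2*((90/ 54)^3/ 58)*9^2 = 159375/ 10208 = 15.61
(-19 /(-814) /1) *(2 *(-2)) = -38 /407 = -0.09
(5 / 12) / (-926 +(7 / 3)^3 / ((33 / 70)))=-1485 / 3204224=-0.00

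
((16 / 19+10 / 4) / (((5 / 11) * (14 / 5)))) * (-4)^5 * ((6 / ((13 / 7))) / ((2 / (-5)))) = 5364480 / 247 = 21718.54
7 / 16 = 0.44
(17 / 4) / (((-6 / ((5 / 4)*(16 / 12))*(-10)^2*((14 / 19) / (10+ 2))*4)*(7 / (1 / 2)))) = -323 / 94080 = -0.00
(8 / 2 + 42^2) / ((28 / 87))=38454 / 7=5493.43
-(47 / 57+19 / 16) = -1835 / 912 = -2.01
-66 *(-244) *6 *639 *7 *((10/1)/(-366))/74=-5904360/37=-159577.30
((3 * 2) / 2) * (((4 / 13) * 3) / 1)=2.77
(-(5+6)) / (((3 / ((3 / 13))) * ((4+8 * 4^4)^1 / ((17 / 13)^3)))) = -54043 / 58607172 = -0.00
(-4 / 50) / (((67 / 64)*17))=-128 / 28475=-0.00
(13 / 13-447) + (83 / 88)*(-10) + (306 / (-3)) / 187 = -20063 / 44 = -455.98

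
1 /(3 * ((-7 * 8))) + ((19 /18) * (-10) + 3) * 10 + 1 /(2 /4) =-37075 /504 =-73.56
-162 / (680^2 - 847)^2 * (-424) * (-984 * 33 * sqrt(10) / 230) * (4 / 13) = -495652608 * sqrt(10) / 35386844650495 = -0.00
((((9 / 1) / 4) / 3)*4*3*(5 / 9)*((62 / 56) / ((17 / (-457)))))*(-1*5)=354175 / 476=744.07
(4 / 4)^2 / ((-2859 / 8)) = -8 / 2859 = -0.00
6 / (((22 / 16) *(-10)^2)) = 0.04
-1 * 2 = -2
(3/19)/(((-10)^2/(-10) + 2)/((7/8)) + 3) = -21/817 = -0.03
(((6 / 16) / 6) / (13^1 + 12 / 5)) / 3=5 / 3696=0.00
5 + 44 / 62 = 177 / 31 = 5.71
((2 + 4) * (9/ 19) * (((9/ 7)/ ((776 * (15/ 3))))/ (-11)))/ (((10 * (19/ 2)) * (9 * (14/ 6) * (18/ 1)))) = -9/ 3774832600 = -0.00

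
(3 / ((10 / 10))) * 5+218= 233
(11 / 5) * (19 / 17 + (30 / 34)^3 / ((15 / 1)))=62876 / 24565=2.56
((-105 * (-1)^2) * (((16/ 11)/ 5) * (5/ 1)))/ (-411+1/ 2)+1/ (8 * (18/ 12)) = 49351/ 108372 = 0.46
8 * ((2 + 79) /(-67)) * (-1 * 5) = 3240 /67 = 48.36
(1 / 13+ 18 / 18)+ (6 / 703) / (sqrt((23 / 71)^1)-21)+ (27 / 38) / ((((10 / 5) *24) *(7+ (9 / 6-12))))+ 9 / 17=109001954933 / 68053965616-3 *sqrt(1633) / 10997732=1.60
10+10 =20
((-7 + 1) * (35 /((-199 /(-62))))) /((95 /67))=-46.14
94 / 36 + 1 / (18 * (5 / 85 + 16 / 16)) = 863 / 324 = 2.66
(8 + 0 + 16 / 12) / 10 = 14 / 15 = 0.93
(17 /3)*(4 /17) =4 /3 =1.33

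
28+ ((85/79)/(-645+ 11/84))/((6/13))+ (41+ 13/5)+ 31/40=2477620469/34234808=72.37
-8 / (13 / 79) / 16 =-79 / 26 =-3.04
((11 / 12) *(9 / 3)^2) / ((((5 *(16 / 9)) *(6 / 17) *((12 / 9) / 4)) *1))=5049 / 640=7.89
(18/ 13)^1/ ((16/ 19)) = 171/ 104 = 1.64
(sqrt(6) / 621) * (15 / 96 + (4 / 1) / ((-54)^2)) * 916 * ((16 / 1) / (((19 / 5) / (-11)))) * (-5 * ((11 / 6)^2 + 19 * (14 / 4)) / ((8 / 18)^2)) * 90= 2911855368125 * sqrt(6) / 1699056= 4197954.54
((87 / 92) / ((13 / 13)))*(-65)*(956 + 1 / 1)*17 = -92001195 / 92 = -1000012.99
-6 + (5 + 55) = 54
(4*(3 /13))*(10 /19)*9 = 1080 /247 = 4.37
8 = 8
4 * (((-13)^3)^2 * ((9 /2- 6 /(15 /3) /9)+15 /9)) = 1747304858 /15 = 116486990.53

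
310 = 310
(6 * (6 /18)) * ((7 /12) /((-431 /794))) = -2779 /1293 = -2.15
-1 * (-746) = 746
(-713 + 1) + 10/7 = -4974/7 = -710.57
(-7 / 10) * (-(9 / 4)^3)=5103 / 640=7.97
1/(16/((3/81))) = 1/432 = 0.00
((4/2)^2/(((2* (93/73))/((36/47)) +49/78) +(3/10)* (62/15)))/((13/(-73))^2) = 9725425/400543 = 24.28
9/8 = 1.12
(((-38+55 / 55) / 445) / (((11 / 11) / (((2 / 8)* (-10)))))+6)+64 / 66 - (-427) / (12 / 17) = 2396961 / 3916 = 612.09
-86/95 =-0.91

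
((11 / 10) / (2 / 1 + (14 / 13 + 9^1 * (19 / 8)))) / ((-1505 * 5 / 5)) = -0.00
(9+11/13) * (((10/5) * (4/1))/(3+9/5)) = 640/39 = 16.41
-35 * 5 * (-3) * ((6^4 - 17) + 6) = 674625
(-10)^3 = -1000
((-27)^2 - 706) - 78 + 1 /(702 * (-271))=-10463311 /190242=-55.00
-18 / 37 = -0.49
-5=-5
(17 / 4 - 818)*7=-22785 / 4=-5696.25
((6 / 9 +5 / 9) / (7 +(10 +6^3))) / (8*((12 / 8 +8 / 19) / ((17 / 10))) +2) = 3553 / 7477902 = 0.00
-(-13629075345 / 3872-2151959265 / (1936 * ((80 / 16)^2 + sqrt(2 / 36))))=155250231894405 / 43556128-6455877795 * sqrt(2) / 21778064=3563952.51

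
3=3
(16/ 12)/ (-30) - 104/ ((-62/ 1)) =2278/ 1395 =1.63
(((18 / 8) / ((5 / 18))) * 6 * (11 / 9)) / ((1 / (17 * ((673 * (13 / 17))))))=2598453 / 5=519690.60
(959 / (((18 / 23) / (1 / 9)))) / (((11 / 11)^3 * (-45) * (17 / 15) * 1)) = -22057 / 8262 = -2.67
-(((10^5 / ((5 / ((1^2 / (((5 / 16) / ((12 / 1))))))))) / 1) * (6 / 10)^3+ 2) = -165890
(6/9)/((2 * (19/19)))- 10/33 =0.03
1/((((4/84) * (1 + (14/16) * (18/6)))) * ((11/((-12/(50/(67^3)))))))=-303169104/7975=-38014.93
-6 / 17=-0.35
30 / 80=3 / 8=0.38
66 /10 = 33 /5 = 6.60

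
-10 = -10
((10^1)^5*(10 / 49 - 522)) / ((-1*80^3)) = 19975 / 196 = 101.91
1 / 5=0.20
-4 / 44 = -1 / 11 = -0.09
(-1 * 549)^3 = -165469149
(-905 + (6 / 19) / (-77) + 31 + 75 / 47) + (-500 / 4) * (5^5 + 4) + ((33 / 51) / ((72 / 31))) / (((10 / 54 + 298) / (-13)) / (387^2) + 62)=-11947690020023029199821 / 30479002927780792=-391997.40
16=16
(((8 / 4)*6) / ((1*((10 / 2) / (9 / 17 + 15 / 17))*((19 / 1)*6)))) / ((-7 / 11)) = -528 / 11305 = -0.05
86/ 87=0.99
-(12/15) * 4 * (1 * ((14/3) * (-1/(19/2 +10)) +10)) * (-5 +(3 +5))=-18272/195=-93.70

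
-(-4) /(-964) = -1 /241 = -0.00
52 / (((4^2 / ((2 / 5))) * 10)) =13 / 100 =0.13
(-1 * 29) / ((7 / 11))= -319 / 7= -45.57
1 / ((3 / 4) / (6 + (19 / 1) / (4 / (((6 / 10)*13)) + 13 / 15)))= 7092 / 269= 26.36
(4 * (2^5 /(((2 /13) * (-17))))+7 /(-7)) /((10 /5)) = -849 /34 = -24.97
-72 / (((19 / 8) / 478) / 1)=-275328 / 19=-14490.95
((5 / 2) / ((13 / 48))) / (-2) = -60 / 13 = -4.62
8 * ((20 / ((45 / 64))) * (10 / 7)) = 20480 / 63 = 325.08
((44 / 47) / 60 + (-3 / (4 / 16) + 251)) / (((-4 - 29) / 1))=-168506 / 23265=-7.24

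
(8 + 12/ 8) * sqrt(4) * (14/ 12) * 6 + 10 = 143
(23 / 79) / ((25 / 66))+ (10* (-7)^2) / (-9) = -954088 / 17775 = -53.68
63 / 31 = 2.03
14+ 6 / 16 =115 / 8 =14.38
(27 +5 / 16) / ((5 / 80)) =437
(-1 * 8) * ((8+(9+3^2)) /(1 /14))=-2912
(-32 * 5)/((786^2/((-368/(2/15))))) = 36800/51483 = 0.71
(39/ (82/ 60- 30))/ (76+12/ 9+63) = -3510/ 361639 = -0.01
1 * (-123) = -123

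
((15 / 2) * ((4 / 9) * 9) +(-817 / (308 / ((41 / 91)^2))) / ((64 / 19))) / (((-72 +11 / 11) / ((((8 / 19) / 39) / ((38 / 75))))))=-121773949925 / 13597603923904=-0.01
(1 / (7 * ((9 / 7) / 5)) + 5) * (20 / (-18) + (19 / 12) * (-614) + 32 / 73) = -31957775 / 5913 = -5404.66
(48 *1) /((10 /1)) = 24 /5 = 4.80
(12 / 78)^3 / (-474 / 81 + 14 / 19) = -0.00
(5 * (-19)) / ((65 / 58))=-1102 / 13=-84.77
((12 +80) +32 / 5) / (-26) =-246 / 65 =-3.78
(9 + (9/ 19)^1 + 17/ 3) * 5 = 4315/ 57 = 75.70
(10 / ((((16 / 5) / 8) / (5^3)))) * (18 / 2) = 28125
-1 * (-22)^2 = -484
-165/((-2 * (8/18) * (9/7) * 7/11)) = 1815/8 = 226.88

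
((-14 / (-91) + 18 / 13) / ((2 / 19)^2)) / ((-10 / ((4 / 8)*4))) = -361 / 13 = -27.77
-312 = -312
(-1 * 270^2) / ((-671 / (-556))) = -40532400 / 671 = -60405.96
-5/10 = -1/2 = -0.50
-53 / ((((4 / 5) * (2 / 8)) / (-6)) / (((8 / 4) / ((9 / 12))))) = 4240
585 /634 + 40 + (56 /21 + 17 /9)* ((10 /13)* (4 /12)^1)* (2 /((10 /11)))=9678563 /222534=43.49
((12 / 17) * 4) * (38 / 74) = 912 / 629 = 1.45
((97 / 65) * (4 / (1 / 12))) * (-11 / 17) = -51216 / 1105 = -46.35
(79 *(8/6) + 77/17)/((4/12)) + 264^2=1190435/17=70025.59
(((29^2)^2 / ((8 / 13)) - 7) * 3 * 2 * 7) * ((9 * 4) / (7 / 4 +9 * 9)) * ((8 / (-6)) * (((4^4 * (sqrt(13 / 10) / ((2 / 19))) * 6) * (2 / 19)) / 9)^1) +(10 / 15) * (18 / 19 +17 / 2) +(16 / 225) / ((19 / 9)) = 9023 / 1425 - 790882455552 * sqrt(130) / 1655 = -5448608694.35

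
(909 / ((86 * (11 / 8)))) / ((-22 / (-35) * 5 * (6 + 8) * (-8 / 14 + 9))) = 6363 / 306977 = 0.02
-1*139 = -139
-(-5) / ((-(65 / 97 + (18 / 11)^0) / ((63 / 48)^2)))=-23765 / 4608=-5.16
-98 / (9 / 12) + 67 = -191 / 3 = -63.67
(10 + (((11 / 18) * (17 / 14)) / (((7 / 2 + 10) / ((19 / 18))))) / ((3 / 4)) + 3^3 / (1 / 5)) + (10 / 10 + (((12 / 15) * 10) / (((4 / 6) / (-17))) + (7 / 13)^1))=-34261280 / 597051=-57.38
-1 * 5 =-5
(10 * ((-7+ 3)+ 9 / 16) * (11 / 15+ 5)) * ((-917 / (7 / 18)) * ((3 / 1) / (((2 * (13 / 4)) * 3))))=929445 / 13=71495.77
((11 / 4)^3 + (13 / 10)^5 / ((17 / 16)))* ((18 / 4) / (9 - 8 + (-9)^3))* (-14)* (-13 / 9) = -82590751 / 27200000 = -3.04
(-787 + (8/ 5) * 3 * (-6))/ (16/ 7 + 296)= -28553/ 10440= -2.73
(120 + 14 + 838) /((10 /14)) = 6804 /5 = 1360.80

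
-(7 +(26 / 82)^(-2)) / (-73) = 2864 / 12337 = 0.23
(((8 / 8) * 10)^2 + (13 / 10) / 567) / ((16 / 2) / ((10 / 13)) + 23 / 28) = 1134026 / 127251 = 8.91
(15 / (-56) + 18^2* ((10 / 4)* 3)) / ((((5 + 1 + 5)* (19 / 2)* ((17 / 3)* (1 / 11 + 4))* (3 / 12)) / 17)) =9071 / 133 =68.20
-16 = -16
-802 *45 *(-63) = 2273670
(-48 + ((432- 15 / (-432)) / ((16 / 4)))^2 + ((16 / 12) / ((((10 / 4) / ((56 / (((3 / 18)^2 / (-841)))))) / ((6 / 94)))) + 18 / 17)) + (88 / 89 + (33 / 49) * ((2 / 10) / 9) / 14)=-1865199936131328611 / 40461863178240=-46097.73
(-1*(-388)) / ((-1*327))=-388 / 327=-1.19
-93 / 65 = -1.43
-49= -49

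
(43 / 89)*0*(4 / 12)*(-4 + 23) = 0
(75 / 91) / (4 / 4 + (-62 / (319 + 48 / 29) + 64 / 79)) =3673105 / 7205471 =0.51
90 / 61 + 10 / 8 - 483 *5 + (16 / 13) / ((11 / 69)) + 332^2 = 3762036099 / 34892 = 107819.45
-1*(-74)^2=-5476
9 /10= 0.90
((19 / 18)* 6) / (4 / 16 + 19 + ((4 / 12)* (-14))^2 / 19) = 0.31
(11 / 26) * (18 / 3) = 33 / 13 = 2.54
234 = 234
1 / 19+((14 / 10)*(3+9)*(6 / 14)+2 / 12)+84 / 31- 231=-3902791 / 17670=-220.87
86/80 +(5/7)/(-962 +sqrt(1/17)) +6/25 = 28947265027/22025565800 -5 * sqrt(17)/110127829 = 1.31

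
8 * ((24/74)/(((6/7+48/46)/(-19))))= -48944/1887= -25.94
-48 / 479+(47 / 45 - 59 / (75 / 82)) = -6850441 / 107775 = -63.56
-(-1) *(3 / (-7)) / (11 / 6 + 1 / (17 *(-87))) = -2958 / 12649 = -0.23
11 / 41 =0.27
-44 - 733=-777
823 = 823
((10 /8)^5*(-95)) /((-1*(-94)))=-3.08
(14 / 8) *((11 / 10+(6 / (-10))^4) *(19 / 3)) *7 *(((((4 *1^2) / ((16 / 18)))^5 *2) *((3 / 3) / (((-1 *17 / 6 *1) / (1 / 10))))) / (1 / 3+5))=-253487968209 / 108800000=-2329.85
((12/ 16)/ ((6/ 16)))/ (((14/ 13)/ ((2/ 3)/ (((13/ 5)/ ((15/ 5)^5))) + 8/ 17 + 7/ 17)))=1995/ 17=117.35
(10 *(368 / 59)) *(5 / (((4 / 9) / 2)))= 82800 / 59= 1403.39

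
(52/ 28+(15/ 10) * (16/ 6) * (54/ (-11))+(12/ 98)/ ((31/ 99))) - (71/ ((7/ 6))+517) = -9945954/ 16709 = -595.25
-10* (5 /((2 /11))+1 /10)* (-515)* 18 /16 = 319815 /2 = 159907.50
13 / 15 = 0.87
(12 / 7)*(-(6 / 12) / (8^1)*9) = -0.96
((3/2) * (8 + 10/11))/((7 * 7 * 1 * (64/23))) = 69/704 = 0.10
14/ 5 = 2.80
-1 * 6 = -6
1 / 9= 0.11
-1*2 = -2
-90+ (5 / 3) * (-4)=-290 / 3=-96.67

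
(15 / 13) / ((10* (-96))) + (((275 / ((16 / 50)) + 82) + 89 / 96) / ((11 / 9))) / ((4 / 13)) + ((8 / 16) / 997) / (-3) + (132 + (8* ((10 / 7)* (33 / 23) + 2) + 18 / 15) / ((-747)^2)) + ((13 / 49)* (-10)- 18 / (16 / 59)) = 147393765386477967151 / 57382080373537920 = 2568.64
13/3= 4.33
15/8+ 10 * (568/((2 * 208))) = 1615/104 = 15.53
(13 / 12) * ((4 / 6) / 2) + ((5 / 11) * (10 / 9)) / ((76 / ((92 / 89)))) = 246413 / 669636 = 0.37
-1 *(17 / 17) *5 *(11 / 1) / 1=-55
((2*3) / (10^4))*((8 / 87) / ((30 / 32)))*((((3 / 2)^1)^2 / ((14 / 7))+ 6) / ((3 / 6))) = 76 / 90625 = 0.00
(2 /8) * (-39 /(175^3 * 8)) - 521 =-89351500039 /171500000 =-521.00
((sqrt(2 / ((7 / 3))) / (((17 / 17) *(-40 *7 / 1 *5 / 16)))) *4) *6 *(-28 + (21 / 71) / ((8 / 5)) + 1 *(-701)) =2483802 *sqrt(42) / 86975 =185.07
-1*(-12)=12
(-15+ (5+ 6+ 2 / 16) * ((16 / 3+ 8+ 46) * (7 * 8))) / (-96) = -110849 / 288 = -384.89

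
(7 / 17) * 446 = 3122 / 17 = 183.65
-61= -61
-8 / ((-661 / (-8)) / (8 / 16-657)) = 42016 / 661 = 63.56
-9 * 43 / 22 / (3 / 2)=-129 / 11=-11.73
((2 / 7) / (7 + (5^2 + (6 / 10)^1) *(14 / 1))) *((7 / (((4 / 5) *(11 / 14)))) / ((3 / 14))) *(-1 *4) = -1400 / 8613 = -0.16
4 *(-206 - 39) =-980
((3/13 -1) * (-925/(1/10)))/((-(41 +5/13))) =-46250/269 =-171.93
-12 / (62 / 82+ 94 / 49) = -8036 / 1791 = -4.49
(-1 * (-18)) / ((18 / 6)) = 6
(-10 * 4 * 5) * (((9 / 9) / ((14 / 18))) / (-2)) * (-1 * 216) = -194400 / 7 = -27771.43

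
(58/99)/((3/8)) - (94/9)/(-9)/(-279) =387334/248589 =1.56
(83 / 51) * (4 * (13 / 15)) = 5.64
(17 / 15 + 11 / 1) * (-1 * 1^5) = -182 / 15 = -12.13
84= 84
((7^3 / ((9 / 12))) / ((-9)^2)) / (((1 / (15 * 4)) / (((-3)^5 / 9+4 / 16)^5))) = -24053762181505 / 5184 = -4640000420.82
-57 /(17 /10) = -570 /17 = -33.53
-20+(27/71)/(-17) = -20.02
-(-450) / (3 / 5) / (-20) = -75 / 2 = -37.50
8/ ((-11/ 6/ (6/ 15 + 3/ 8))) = -186/ 55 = -3.38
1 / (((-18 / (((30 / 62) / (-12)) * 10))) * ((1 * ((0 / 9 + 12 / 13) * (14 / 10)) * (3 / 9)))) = 1625 / 31248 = 0.05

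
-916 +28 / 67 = -61344 / 67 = -915.58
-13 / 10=-1.30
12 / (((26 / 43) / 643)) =165894 / 13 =12761.08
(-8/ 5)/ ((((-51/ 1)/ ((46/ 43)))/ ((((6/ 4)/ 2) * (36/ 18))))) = 184/ 3655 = 0.05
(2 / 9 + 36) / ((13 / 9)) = 326 / 13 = 25.08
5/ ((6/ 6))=5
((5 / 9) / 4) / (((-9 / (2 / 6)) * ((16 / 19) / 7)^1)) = -665 / 15552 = -0.04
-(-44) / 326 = 22 / 163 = 0.13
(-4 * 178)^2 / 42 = 253472 / 21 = 12070.10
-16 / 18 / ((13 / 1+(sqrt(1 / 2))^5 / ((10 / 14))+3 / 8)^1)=-171200 / 2575143+2240 * sqrt(2) / 2575143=-0.07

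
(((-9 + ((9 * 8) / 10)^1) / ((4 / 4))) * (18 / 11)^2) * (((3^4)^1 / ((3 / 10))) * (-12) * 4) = 7558272 / 121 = 62465.06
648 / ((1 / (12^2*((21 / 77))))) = 279936 / 11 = 25448.73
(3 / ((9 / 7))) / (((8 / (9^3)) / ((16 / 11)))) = 3402 / 11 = 309.27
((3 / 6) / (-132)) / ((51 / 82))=-41 / 6732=-0.01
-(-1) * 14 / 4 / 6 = 7 / 12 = 0.58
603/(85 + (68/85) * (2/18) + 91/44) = 1193940/172571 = 6.92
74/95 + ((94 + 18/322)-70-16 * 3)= -354311/15295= -23.17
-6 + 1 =-5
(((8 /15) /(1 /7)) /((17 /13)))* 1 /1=728 /255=2.85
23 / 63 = 0.37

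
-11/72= -0.15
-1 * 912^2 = -831744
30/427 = 0.07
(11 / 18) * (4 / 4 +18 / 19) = 407 / 342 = 1.19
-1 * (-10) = 10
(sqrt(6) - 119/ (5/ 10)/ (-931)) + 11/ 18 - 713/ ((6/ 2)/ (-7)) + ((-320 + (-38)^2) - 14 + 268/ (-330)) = 2776.17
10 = 10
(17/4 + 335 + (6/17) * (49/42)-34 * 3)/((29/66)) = 533313/986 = 540.89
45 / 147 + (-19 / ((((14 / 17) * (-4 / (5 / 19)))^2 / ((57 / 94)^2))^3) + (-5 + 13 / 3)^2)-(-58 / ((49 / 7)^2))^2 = -124564971310601503571627 / 191486337703769825869824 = -0.65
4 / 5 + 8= 44 / 5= 8.80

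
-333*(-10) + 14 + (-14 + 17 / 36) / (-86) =3344.16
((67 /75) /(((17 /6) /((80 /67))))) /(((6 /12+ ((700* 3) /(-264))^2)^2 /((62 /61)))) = 464763904 /4940121207465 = 0.00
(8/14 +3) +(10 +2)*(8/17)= 1097/119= 9.22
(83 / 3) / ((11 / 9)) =249 / 11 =22.64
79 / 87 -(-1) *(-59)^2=302926 / 87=3481.91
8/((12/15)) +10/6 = 35/3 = 11.67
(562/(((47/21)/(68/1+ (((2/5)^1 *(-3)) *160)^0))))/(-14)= -1237.60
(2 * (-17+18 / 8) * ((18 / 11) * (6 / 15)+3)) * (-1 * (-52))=-308334 / 55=-5606.07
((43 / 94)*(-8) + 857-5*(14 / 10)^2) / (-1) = -843.54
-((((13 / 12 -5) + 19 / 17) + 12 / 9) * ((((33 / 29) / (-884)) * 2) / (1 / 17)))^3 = -16194277 / 61349456384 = -0.00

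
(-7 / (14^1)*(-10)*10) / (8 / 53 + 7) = 2650 / 379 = 6.99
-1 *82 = -82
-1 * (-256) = 256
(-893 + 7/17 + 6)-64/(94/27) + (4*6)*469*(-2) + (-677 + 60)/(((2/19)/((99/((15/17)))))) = -5441807397/7990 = -681077.27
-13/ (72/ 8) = -1.44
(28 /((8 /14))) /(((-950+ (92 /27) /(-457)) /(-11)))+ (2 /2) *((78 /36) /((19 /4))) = 683866789 /668162094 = 1.02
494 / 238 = 2.08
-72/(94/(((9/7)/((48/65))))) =-1.33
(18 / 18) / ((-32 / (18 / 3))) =-3 / 16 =-0.19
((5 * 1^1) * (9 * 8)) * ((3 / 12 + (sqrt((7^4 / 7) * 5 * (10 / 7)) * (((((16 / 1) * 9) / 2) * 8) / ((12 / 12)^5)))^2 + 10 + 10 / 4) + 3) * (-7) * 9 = -18435465573210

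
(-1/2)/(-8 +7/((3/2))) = 3/20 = 0.15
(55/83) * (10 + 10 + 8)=18.55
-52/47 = -1.11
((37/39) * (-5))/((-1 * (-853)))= -185/33267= -0.01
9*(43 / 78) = 129 / 26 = 4.96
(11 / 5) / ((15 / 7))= 77 / 75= 1.03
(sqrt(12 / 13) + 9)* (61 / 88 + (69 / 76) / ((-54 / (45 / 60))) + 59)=1197431* sqrt(39) / 130416 + 3592293 / 6688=594.46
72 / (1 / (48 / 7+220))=114336 / 7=16333.71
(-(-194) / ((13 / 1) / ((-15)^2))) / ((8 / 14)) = 152775 / 26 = 5875.96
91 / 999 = 0.09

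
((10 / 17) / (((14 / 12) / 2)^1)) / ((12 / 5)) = 50 / 119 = 0.42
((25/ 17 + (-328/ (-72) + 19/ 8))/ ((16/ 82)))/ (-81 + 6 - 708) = -421603/ 7667136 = -0.05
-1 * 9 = -9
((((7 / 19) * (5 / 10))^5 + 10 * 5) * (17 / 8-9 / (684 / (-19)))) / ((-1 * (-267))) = 3961775207 / 8907700992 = 0.44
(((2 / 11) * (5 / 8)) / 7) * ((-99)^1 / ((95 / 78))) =-351 / 266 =-1.32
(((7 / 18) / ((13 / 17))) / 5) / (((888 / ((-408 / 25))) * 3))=-2023 / 3246750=-0.00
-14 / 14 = -1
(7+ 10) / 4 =17 / 4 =4.25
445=445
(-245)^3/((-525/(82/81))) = 6890870/243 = 28357.49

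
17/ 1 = 17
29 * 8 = 232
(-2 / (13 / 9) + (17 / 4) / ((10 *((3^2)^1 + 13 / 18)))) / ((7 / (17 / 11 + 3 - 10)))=183033 / 175175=1.04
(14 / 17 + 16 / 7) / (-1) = -3.11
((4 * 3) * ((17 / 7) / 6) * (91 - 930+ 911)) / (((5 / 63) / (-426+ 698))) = 5992704 / 5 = 1198540.80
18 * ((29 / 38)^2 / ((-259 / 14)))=-0.57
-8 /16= -1 /2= -0.50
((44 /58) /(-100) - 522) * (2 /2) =-756911 /1450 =-522.01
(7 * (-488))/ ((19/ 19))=-3416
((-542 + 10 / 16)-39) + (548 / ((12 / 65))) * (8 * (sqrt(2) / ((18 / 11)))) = -4643 / 8 + 391820 * sqrt(2) / 27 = 19942.48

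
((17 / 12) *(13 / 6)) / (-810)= -221 / 58320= -0.00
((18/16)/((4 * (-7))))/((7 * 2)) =-9/3136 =-0.00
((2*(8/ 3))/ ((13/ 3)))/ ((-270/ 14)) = -112/ 1755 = -0.06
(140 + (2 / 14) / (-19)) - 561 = -55994 / 133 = -421.01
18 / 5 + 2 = 5.60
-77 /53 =-1.45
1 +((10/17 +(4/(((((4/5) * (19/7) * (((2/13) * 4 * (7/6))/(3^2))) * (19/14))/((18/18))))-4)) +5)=240613/12274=19.60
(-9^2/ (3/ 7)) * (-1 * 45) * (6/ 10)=5103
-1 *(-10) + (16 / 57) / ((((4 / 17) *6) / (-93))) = -8.49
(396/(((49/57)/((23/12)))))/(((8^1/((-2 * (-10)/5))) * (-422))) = -1.05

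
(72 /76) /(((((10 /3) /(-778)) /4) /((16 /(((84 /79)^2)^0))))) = -1344384 /95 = -14151.41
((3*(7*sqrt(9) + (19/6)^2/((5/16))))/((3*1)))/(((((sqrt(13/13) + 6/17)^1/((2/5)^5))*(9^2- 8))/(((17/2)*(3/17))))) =649808/78703125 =0.01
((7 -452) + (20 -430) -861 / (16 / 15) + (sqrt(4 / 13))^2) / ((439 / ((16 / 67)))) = -345671 / 382369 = -0.90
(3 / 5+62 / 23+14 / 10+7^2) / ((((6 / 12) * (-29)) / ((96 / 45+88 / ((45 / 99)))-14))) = -46436 / 69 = -672.99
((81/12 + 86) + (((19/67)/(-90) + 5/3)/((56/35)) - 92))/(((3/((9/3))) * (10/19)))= 328073/96480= 3.40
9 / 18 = 1 / 2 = 0.50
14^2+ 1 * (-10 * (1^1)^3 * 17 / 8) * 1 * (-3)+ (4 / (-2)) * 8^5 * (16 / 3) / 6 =-2087801 / 36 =-57994.47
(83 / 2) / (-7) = -83 / 14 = -5.93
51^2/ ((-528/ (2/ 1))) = -867/ 88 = -9.85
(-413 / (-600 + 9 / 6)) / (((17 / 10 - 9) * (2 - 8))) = 590 / 37449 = 0.02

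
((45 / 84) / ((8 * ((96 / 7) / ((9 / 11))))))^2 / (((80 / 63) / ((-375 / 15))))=-637875 / 2030043136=-0.00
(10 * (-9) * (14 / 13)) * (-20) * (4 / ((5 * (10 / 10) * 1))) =20160 / 13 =1550.77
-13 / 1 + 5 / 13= -164 / 13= -12.62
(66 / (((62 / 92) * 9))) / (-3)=-1012 / 279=-3.63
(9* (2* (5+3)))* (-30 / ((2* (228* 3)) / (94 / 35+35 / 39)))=-19564 / 1729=-11.32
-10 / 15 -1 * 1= -5 / 3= -1.67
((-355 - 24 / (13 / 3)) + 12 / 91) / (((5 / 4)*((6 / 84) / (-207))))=54311832 / 65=835566.65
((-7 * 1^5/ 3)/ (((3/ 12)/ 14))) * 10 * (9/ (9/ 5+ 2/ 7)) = -411600/ 73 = -5638.36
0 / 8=0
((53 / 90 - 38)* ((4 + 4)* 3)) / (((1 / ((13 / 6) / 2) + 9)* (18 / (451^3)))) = -8030564784242 / 17415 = -461129186.58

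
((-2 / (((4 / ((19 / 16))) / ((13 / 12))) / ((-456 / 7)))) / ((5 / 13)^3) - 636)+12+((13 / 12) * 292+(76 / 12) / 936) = 2107152121 / 4914000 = 428.81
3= 3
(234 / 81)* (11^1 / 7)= 286 / 63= 4.54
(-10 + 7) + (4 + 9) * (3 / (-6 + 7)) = 36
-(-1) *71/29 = 71/29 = 2.45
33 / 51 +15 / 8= 343 / 136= 2.52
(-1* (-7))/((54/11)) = 77/54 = 1.43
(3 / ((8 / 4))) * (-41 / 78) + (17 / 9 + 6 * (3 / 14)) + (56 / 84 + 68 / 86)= 541427 / 140868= 3.84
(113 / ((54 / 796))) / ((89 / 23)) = 1034402 / 2403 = 430.46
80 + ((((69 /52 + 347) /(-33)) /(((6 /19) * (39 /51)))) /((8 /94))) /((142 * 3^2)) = 54463504627 /684230976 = 79.60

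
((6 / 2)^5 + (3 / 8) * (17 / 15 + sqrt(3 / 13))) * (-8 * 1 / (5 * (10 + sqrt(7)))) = -19474 / 465- 2 * sqrt(39) / 403 + sqrt(273) / 2015 + 9737 * sqrt(7) / 2325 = -30.82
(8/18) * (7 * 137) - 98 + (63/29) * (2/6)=85855/261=328.95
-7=-7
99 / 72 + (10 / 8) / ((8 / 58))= 10.44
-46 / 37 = -1.24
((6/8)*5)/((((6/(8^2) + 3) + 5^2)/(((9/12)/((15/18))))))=0.12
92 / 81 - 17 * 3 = -4039 / 81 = -49.86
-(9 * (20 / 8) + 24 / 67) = -3063 / 134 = -22.86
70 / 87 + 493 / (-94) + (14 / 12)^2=-151079 / 49068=-3.08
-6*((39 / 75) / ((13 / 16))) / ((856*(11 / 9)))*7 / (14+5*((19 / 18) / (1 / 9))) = -504 / 1206425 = -0.00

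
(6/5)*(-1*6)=-36/5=-7.20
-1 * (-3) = 3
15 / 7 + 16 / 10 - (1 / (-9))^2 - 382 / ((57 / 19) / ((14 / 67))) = -4345268 / 189945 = -22.88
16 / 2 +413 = 421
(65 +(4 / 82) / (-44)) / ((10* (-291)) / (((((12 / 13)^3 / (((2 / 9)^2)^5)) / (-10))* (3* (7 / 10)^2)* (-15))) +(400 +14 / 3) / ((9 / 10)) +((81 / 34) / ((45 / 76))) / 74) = 2551757088264966723645 / 17653886972154912475898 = 0.14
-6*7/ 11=-42/ 11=-3.82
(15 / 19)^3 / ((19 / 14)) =47250 / 130321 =0.36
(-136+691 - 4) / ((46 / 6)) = 1653 / 23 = 71.87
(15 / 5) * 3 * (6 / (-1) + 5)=-9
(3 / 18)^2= 1 / 36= 0.03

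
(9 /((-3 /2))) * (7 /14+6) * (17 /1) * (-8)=5304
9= 9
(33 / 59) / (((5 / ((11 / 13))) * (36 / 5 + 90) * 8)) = 121 / 994032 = 0.00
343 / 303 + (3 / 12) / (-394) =540265 / 477528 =1.13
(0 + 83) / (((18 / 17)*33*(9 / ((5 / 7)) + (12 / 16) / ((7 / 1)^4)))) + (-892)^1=-160262891798 / 179704899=-891.81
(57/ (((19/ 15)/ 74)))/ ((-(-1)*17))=3330/ 17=195.88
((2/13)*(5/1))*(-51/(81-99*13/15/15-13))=-4250/6747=-0.63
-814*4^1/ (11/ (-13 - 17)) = 8880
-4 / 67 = -0.06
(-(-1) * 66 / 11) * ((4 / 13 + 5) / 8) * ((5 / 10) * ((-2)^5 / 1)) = -828 / 13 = -63.69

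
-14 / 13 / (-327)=14 / 4251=0.00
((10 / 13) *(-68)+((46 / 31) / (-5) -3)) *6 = -333.63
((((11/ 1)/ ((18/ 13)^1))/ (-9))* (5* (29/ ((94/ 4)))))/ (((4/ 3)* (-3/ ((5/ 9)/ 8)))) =103675/ 1096416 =0.09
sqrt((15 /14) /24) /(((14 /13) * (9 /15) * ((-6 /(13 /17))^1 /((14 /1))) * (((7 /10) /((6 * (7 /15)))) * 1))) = -845 * sqrt(35) /2142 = -2.33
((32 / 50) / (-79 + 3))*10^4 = -1600 / 19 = -84.21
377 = 377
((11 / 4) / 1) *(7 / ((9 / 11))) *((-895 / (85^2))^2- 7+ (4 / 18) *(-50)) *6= -2554.52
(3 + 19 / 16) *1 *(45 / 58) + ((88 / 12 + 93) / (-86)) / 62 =278771 / 86304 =3.23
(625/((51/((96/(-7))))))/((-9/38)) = 760000/1071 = 709.62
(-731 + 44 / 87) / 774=-63553 / 67338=-0.94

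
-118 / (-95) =118 / 95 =1.24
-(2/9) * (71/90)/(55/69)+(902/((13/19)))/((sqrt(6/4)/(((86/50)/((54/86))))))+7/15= 2948.77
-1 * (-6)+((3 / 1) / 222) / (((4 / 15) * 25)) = 8883 / 1480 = 6.00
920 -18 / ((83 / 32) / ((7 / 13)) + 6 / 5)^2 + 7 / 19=793727729127 / 862868299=919.87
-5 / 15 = -1 / 3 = -0.33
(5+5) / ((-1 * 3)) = -10 / 3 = -3.33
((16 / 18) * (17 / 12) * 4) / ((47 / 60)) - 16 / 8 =1874 / 423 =4.43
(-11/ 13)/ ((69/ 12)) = -44/ 299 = -0.15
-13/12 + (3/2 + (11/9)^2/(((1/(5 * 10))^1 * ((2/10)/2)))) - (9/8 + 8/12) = 745.54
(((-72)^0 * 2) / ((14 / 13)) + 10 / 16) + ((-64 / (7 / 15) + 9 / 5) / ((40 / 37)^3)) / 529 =2701296739 / 1184960000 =2.28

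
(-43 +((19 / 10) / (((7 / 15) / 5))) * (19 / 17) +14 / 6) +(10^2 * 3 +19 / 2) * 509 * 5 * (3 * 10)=16872039259 / 714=23630307.09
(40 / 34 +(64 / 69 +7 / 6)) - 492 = -1146559 / 2346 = -488.73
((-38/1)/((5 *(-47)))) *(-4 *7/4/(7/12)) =-1.94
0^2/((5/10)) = 0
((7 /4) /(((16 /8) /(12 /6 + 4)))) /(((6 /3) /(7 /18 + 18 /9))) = 301 /48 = 6.27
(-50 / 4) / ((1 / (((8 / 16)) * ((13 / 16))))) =-325 / 64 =-5.08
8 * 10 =80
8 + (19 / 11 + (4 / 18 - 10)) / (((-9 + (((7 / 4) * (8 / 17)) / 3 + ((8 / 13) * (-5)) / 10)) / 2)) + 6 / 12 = 4064377 / 395274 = 10.28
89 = 89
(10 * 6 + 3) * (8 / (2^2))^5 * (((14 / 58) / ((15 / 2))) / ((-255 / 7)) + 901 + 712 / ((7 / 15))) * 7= 34245779.53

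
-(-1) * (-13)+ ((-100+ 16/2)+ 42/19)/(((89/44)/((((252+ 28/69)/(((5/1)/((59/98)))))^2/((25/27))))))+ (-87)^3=-19253318158678172/27395256875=-702797.50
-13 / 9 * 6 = -26 / 3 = -8.67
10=10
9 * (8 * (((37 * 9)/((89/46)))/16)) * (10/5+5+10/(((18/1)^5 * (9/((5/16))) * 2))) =1620886568219/298971648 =5421.54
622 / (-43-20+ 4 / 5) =-10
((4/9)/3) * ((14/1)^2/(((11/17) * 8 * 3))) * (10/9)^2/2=83300/72171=1.15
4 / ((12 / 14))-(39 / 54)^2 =1343 / 324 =4.15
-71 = -71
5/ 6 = 0.83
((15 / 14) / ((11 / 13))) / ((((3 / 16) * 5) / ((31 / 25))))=3224 / 1925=1.67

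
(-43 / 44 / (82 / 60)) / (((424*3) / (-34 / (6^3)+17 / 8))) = -91375 / 82608768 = -0.00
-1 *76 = -76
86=86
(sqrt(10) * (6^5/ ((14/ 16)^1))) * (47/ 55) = 2923776 * sqrt(10)/ 385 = 24015.04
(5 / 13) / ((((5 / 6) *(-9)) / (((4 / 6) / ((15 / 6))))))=-8 / 585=-0.01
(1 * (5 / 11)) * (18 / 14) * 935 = 3825 / 7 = 546.43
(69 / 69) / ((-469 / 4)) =-4 / 469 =-0.01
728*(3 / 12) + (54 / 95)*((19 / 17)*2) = 183.27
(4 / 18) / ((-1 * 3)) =-2 / 27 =-0.07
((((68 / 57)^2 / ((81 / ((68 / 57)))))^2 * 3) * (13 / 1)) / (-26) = -49433741312 / 75006330133563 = -0.00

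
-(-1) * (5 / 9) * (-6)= -10 / 3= -3.33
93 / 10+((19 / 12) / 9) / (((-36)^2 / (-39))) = 2168269 / 233280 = 9.29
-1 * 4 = -4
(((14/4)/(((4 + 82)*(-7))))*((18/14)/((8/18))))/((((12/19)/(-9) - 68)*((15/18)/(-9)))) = -124659/46715200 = -0.00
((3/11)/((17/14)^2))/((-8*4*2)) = -147/50864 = -0.00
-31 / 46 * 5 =-155 / 46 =-3.37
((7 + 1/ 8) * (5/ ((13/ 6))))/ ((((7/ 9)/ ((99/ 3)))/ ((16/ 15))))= 67716/ 91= 744.13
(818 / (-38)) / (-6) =3.59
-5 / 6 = -0.83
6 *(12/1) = 72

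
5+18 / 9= 7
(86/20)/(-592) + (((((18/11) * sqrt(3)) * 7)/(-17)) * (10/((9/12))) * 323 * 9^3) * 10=-232696800 * sqrt(3)/11 -43/5920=-36640243.68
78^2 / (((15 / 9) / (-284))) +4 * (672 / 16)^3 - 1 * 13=-3701873 / 5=-740374.60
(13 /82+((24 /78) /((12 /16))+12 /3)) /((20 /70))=102277 /6396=15.99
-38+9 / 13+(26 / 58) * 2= -36.41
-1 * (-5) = 5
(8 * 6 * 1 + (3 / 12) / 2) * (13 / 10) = 1001 / 16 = 62.56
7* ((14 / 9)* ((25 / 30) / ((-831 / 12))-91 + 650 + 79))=51956464 / 7479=6946.98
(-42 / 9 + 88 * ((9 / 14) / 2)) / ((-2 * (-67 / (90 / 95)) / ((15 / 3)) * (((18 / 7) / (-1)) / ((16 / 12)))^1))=-4960 / 11457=-0.43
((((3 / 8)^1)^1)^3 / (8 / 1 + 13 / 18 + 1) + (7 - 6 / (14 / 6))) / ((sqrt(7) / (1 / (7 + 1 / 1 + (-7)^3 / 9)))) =-6597 * sqrt(7) / 313600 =-0.06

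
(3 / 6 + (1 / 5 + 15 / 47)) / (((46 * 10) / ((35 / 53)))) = 3353 / 2291720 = 0.00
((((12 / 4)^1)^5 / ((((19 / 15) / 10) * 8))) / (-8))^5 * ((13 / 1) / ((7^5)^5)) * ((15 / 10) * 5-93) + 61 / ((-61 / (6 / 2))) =-35185728409048548292277601716244699 / 11728576136427931665313477697732608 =-3.00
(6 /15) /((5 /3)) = 0.24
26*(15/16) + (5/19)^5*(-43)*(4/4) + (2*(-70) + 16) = -1974525903/19808792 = -99.68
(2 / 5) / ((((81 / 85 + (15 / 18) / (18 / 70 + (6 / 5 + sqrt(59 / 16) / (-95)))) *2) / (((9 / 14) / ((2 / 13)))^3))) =95419371248670573 / 9971625557195456-659584273725 *sqrt(59) / 101751281195872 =9.52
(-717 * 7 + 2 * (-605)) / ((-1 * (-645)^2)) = 6229 / 416025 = 0.01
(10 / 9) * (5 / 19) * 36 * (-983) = -196600 / 19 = -10347.37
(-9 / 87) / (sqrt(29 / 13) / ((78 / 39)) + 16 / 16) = -156 / 667 + 6*sqrt(377) / 667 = -0.06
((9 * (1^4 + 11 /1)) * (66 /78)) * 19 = 1736.31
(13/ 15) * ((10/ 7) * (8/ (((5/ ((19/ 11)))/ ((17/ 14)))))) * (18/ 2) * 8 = 806208/ 2695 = 299.15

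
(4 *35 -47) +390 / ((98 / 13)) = 7092 / 49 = 144.73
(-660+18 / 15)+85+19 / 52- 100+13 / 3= -521899 / 780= -669.10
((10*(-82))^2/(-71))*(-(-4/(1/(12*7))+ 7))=-3115769.01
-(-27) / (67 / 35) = 945 / 67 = 14.10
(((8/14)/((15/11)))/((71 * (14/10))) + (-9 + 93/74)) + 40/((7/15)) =60223255/772338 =77.98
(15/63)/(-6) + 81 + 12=11713/126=92.96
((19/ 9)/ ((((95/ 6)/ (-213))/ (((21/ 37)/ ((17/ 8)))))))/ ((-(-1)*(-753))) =7952/ 789395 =0.01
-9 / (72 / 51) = -51 / 8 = -6.38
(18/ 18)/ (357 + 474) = 1/ 831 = 0.00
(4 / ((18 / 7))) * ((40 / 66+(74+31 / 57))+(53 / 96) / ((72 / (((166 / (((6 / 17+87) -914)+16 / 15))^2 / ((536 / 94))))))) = 83577049014833542063 / 714945057645988224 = 116.90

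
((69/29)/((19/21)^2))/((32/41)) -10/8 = 2.47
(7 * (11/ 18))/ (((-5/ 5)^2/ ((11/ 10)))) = 847/ 180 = 4.71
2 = 2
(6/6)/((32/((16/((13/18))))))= 9/13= 0.69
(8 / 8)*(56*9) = 504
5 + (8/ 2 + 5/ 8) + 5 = 117/ 8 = 14.62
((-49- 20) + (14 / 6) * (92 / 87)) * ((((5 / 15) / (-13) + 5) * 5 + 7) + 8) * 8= -216020600 / 10179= -21222.18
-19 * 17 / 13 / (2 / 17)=-5491 / 26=-211.19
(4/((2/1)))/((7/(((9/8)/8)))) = 9/224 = 0.04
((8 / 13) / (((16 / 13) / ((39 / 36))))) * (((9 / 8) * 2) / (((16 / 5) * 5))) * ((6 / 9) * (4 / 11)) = 13 / 704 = 0.02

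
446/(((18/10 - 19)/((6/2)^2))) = -10035/43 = -233.37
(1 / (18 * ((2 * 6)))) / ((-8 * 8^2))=-1 / 110592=-0.00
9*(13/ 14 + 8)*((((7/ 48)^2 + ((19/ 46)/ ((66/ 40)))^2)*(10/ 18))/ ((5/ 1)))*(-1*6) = -1547255125/ 344112384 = -4.50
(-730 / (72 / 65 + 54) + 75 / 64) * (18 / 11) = -125825 / 6368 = -19.76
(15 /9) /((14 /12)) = 10 /7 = 1.43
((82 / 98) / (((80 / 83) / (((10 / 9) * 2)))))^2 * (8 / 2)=11580409 / 777924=14.89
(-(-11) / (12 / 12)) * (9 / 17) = 99 / 17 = 5.82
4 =4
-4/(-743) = 4/743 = 0.01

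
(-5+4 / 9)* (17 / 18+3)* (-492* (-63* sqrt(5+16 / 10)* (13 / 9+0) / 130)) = -835457* sqrt(165) / 675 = -15898.73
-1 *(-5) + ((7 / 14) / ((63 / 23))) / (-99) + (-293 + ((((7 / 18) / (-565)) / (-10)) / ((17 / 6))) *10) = -34506269569 / 119812770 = -288.00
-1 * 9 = -9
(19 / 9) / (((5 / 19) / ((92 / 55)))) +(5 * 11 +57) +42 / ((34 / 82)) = 226.71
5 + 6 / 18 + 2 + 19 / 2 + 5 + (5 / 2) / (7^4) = 157273 / 7203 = 21.83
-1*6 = -6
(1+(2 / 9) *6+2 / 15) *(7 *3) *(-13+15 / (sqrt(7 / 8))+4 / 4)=209.05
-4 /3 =-1.33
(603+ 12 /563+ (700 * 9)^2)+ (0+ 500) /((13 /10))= 290498338513 /7319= 39690987.64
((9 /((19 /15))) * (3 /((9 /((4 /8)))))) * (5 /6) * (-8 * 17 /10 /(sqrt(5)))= -51 * sqrt(5) /19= -6.00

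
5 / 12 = 0.42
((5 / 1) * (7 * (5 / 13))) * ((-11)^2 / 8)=21175 / 104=203.61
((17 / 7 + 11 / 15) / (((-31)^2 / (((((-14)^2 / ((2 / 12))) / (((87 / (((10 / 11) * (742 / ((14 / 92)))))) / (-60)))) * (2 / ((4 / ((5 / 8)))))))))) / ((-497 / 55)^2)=-44517880000 / 983413403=-45.27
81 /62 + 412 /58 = 15121 /1798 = 8.41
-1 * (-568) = 568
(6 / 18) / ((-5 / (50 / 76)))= -5 / 114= -0.04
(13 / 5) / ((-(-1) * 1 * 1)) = 13 / 5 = 2.60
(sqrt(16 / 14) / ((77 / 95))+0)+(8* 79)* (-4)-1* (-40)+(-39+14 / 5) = -12621 / 5+190* sqrt(14) / 539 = -2522.88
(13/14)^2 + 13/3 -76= -41633/588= -70.80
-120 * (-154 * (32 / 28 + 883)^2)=101121823440 / 7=14445974777.14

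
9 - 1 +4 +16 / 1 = 28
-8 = -8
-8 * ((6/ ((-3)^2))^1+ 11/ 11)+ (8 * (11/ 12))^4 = 2878.72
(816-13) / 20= 803 / 20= 40.15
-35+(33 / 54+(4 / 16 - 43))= -77.14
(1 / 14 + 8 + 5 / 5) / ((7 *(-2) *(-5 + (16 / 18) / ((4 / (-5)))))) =1143 / 10780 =0.11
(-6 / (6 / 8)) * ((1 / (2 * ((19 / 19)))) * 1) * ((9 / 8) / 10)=-0.45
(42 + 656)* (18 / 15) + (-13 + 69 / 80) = 66037 / 80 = 825.46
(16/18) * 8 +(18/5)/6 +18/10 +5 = 653/45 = 14.51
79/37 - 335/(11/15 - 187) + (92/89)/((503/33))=18518400925/4627922926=4.00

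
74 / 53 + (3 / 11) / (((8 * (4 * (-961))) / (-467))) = 25106381 / 17928416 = 1.40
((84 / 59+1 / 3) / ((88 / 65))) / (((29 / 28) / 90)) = 2122575 / 18821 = 112.78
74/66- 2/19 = 637/627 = 1.02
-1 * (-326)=326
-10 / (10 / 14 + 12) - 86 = -7724 / 89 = -86.79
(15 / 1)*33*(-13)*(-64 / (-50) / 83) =-41184 / 415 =-99.24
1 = 1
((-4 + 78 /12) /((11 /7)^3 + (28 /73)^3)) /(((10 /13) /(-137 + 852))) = 95404474165 /161634204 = 590.25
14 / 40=7 / 20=0.35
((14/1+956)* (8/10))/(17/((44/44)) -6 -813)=-388/401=-0.97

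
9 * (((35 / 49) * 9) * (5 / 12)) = 675 / 28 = 24.11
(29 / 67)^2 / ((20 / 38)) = 15979 / 44890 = 0.36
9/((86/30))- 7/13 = 2.60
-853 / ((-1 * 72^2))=853 / 5184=0.16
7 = 7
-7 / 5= -1.40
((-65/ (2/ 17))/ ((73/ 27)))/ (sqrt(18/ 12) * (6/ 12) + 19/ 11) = -4988412/ 36865 + 722007 * sqrt(6)/ 36865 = -87.34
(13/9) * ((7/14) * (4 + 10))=10.11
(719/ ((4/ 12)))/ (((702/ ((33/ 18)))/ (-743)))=-5876387/ 1404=-4185.46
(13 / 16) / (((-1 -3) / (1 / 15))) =-13 / 960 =-0.01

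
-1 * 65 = -65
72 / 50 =36 / 25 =1.44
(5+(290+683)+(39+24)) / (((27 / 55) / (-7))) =-14843.89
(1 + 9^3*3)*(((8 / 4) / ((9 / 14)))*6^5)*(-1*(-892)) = 47215429632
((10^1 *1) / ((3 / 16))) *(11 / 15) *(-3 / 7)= -352 / 21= -16.76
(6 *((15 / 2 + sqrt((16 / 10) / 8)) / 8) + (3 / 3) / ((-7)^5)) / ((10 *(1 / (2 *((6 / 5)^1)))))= 9 *sqrt(5) / 250 + 2268921 / 1680700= 1.43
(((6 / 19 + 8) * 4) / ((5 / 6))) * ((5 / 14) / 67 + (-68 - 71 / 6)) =-141969952 / 44555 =-3186.40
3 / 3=1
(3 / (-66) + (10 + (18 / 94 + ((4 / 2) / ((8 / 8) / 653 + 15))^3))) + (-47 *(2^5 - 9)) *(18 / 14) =-586721955898011541 / 425250590628248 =-1379.71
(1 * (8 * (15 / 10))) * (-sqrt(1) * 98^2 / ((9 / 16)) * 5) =-3073280 / 3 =-1024426.67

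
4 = 4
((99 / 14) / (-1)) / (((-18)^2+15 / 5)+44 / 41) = -4059 / 188314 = -0.02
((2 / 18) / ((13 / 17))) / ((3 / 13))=17 / 27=0.63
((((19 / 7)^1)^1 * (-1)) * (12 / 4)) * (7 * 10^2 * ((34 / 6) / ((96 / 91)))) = -734825 / 24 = -30617.71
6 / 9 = 2 / 3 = 0.67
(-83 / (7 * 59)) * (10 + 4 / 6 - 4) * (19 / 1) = -31540 / 1239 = -25.46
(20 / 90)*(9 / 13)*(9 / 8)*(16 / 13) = 36 / 169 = 0.21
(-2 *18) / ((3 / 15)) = -180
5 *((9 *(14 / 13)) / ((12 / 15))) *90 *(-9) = -49067.31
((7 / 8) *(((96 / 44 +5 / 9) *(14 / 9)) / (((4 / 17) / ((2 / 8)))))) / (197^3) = 225743 / 435969749952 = 0.00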